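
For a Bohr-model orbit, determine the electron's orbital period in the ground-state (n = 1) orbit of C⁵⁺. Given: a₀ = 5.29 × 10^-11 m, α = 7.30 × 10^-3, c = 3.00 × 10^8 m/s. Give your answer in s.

4.22 × 10^-18 s

r = n²a₀/Z = 1²·5.29 × 10^-11/6 = 8.82 × 10^-12 m
v = Zαc/n = 6·0.00730·3.00 × 10^8/1 = 1.31 × 10^7 m/s
T = 2πr/v = 4.22 × 10^-18 s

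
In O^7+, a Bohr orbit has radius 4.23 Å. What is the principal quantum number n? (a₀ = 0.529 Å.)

8

r_n = n²a₀/Z ⇒ n² = rZ/a₀ = 4.23 × 8 / 0.529 ≈ 63.97
n = 8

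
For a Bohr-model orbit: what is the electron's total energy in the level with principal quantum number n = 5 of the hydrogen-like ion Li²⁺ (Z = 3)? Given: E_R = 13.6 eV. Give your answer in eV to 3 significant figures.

E_n = −E_R·Z²/n² = −13.6 × 3²/5² = -4.90 eV

-4.90 eV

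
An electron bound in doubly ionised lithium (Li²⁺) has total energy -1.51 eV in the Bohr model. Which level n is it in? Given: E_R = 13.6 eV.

E_n = −E_R Z²/n² ⇒ n² = E_R Z²/(−E_n) = 13.6 × 3² / 1.51 ≈ 81.06
n = 9

9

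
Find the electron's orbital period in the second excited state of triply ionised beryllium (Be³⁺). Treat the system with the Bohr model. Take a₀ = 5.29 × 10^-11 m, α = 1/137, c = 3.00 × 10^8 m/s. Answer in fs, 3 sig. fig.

0.256 fs

r = n²a₀/Z = 3²·5.29 × 10^-11/4 = 1.19 × 10^-10 m
v = Zαc/n = 4·0.00730·3.00 × 10^8/3 = 2.92 × 10^6 m/s
T = 2πr/v = 2.56 × 10^-16 s = 0.256 fs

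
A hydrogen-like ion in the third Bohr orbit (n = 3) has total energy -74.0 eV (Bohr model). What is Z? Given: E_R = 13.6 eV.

E_n = −E_R Z²/n² ⇒ Z² = −E_n n²/E_R = 74.0 × 3² / 13.6 ≈ 48.97
Z = 7

7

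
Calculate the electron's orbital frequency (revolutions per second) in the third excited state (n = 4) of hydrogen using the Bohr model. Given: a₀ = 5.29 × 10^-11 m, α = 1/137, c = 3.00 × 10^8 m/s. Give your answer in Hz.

r = n²a₀/Z = 8.46 × 10^-10 m, v = Zαc/n = 5.47 × 10^5 m/s
f = v/(2πr) = 1.03 × 10^14 Hz

1.03 × 10^14 Hz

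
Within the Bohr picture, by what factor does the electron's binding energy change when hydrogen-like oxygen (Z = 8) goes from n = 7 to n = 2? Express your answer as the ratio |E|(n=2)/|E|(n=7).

49/4

|E| ∝ Z^2 · n^-2; with Z fixed, |E| ∝ n^-2.
|E|(n=2)/|E|(n=7) = (2/7)^-2 = 49/4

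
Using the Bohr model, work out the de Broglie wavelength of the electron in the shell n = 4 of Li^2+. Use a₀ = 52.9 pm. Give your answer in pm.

The Bohr quantisation condition is nλ = 2πr_n.
r_n = n²a₀/Z = 282 pm
λ = 2πr_n/n = 2π·282/4 = 443 pm

443 pm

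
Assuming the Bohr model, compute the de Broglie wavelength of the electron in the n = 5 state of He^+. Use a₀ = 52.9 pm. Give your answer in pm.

The Bohr quantisation condition is nλ = 2πr_n.
r_n = n²a₀/Z = 661 pm
λ = 2πr_n/n = 2π·661/5 = 831 pm

831 pm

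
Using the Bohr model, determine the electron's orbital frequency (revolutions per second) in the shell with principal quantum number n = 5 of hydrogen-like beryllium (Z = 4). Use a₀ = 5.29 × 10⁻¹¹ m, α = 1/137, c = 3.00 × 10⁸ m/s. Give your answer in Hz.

8.43 × 10¹⁴ Hz

r = n²a₀/Z = 3.31 × 10⁻¹⁰ m, v = Zαc/n = 1.75 × 10⁶ m/s
f = v/(2πr) = 8.43 × 10¹⁴ Hz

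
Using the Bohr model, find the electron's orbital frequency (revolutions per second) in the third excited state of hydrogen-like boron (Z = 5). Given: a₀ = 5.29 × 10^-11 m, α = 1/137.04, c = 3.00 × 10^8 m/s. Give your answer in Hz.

r = n²a₀/Z = 1.69 × 10^-10 m, v = Zαc/n = 2.74 × 10^6 m/s
f = v/(2πr) = 2.57 × 10^15 Hz

2.57 × 10^15 Hz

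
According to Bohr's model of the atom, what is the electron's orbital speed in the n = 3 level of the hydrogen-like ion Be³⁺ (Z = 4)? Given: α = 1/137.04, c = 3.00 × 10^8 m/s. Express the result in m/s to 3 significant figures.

v_n = Zαc/n = 4 × 0.00730 × 3.00 × 10^8 / 3
    = 2.92 × 10^6 m/s

2.92 × 10^6 m/s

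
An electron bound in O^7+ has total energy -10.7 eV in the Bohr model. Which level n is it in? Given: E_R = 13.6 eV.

9

E_n = −E_R Z²/n² ⇒ n² = E_R Z²/(−E_n) = 13.6 × 8² / 10.7 ≈ 81.35
n = 9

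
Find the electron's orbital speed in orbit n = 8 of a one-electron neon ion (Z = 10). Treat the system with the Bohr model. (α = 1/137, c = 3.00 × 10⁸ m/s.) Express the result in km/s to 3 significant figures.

v_n = Zαc/n = 10 × 0.00730 × 3.00 × 10⁸ / 8
    = 2740 km/s

2740 km/s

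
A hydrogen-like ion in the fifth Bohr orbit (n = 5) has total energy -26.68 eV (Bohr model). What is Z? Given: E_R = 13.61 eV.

E_n = −E_R Z²/n² ⇒ Z² = −E_n n²/E_R = 26.68 × 5² / 13.61 ≈ 49.01
Z = 7

7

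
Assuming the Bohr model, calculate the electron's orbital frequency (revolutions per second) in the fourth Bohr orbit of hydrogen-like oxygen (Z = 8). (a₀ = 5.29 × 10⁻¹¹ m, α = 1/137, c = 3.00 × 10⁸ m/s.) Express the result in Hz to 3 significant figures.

6.59 × 10¹⁵ Hz

r = n²a₀/Z = 1.06 × 10⁻¹⁰ m, v = Zαc/n = 4.38 × 10⁶ m/s
f = v/(2πr) = 6.59 × 10¹⁵ Hz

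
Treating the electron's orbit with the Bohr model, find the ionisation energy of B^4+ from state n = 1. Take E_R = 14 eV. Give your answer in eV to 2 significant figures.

350 eV

E_n = −E_R·Z²/n² = −14 × 5²/1² eV = -350 eV
Ionisation energy = −E_n = 350 eV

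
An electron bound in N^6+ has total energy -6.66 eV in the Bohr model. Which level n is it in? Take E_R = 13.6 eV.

E_n = −E_R Z²/n² ⇒ n² = E_R Z²/(−E_n) = 13.6 × 7² / 6.66 ≈ 100.06
n = 10

10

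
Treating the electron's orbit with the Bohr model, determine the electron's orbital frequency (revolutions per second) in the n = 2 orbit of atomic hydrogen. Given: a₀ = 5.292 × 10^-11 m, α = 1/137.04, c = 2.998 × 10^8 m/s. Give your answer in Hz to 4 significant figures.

8.224 × 10^14 Hz

r = n²a₀/Z = 2.117 × 10^-10 m, v = Zαc/n = 1.094 × 10^6 m/s
f = v/(2πr) = 8.224 × 10^14 Hz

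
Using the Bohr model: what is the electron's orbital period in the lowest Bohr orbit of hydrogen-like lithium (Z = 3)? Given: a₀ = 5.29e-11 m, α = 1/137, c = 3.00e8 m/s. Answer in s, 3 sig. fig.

1.69e-17 s

r = n²a₀/Z = 1²·5.29e-11/3 = 1.76e-11 m
v = Zαc/n = 3·0.00730·3.00e8/1 = 6.57e6 m/s
T = 2πr/v = 1.69e-17 s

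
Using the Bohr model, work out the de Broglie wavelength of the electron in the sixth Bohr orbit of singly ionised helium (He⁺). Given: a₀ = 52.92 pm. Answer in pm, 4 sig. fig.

The Bohr quantisation condition is nλ = 2πr_n.
r_n = n²a₀/Z = 952.6 pm
λ = 2πr_n/n = 2π·952.6/6 = 997.5 pm

997.5 pm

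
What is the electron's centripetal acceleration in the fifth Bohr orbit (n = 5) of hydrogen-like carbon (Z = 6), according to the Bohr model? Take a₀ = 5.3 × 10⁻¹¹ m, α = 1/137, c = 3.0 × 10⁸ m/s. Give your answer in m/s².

r = n²a₀/Z = 2.2 × 10⁻¹⁰ m, v = Zαc/n = 2.6 × 10⁶ m/s
a = v²/r = (2.6 × 10⁶)² / 2.2 × 10⁻¹⁰ = 3.1 × 10²² m/s²

3.1 × 10²² m/s²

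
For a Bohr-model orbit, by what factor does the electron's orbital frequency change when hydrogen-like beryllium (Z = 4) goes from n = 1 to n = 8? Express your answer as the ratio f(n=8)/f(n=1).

1/512

f ∝ Z^2 · n^-3; with Z fixed, f ∝ n^-3.
f(n=8)/f(n=1) = (8/1)^-3 = 1/512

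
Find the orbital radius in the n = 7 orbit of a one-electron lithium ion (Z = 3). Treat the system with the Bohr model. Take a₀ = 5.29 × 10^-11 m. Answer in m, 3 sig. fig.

r_n = n²a₀/Z = 7² × 5.29 × 10^-11 / 3
    = 49 × 5.29 × 10^-11 / 3 = 8.64 × 10^-10 m

8.64 × 10^-10 m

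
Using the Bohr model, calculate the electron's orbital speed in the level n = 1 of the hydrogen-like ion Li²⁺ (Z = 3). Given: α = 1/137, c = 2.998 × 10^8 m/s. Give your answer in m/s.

6.565 × 10^6 m/s

v_n = Zαc/n = 3 × 0.007299 × 2.998 × 10^8 / 1
    = 6.565 × 10^6 m/s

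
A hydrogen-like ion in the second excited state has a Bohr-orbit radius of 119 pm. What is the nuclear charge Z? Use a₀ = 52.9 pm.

r_n = n²a₀/Z ⇒ Z = n²a₀/r = 3² × 52.9 / 119 ≈ 4.00
Z = 4

4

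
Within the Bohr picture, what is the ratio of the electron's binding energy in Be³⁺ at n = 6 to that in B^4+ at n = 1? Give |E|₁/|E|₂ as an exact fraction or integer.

|E| ∝ Z^2 · n^-2
|E|₁/|E|₂ = (4/5)^2 · (6/1)^-2 = 4/225

4/225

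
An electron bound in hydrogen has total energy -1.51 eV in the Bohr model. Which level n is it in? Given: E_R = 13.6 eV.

E_n = −E_R Z²/n² ⇒ n² = E_R Z²/(−E_n) = 13.6 × 1² / 1.51 ≈ 9.01
n = 3

3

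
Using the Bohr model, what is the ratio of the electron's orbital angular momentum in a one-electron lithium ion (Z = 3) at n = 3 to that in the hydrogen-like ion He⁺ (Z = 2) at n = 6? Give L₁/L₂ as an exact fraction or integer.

L = nℏ is independent of Z.
L₁/L₂ = n₁/n₂ = 3/6 = 1/2

1/2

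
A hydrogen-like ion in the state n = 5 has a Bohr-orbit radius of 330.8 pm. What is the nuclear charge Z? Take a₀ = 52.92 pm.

r_n = n²a₀/Z ⇒ Z = n²a₀/r = 5² × 52.92 / 330.8 ≈ 4.00
Z = 4

4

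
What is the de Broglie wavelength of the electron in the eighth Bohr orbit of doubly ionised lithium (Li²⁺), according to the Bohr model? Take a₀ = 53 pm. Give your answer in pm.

The Bohr quantisation condition is nλ = 2πr_n.
r_n = n²a₀/Z = 1100 pm
λ = 2πr_n/n = 2π·1100/8 = 890 pm

890 pm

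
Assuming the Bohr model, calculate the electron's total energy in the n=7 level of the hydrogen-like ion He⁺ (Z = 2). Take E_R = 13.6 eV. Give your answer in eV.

E_n = −E_R·Z²/n² = −13.6 × 2²/7² = -1.11 eV

-1.11 eV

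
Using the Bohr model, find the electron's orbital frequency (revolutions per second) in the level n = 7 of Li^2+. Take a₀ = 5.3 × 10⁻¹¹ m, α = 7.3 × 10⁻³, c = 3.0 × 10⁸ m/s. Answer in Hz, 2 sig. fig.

r = n²a₀/Z = 8.7 × 10⁻¹⁰ m, v = Zαc/n = 9.4 × 10⁵ m/s
f = v/(2πr) = 1.7 × 10¹⁴ Hz

1.7 × 10¹⁴ Hz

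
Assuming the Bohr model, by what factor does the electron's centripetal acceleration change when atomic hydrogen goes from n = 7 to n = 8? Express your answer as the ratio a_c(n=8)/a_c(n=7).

2401/4096

a_c ∝ Z^3 · n^-4; with Z fixed, a_c ∝ n^-4.
a_c(n=8)/a_c(n=7) = (8/7)^-4 = 2401/4096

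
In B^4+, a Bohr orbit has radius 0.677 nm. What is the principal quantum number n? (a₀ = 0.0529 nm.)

r_n = n²a₀/Z ⇒ n² = rZ/a₀ = 0.677 × 5 / 0.0529 ≈ 63.99
n = 8

8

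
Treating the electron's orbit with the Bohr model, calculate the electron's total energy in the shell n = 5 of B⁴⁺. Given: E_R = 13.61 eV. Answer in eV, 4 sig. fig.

-13.61 eV

E_n = −E_R·Z²/n² = −13.61 × 5²/5² = -13.61 eV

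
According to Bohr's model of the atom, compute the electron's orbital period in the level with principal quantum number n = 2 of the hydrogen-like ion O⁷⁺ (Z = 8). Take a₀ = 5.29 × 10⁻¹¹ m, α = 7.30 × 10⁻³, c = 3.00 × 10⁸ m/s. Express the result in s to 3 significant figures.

r = n²a₀/Z = 2²·5.29 × 10⁻¹¹/8 = 2.65 × 10⁻¹¹ m
v = Zαc/n = 8·0.00730·3.00 × 10⁸/2 = 8.76 × 10⁶ m/s
T = 2πr/v = 1.90 × 10⁻¹⁷ s

1.90 × 10⁻¹⁷ s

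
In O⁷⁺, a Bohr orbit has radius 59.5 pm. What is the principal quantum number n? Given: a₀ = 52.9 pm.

3

r_n = n²a₀/Z ⇒ n² = rZ/a₀ = 59.5 × 8 / 52.9 ≈ 9.00
n = 3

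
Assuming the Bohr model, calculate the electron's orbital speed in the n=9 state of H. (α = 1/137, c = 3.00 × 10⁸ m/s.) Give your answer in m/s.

v_n = Zαc/n = 1 × 0.00730 × 3.00 × 10⁸ / 9
    = 2.43 × 10⁵ m/s

2.43 × 10⁵ m/s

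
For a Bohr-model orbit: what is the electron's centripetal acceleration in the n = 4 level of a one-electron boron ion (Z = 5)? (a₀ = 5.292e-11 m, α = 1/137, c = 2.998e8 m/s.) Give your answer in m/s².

r = n²a₀/Z = 1.693e-10 m, v = Zαc/n = 2.735e6 m/s
a = v²/r = (2.735e6)² / 1.693e-10 = 4.418e22 m/s²

4.418e22 m/s²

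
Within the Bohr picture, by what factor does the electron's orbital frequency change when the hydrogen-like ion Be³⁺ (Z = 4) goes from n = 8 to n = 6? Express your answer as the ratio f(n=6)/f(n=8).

f ∝ Z^2 · n^-3; with Z fixed, f ∝ n^-3.
f(n=6)/f(n=8) = (6/8)^-3 = 64/27

64/27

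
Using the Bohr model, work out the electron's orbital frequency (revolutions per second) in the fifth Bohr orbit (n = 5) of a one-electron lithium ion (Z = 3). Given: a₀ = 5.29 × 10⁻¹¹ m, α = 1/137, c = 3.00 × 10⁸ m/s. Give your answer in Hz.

4.74 × 10¹⁴ Hz

r = n²a₀/Z = 4.41 × 10⁻¹⁰ m, v = Zαc/n = 1.31 × 10⁶ m/s
f = v/(2πr) = 4.74 × 10¹⁴ Hz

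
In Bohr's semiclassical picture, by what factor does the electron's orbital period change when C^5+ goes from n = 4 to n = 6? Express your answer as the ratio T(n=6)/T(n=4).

27/8

T ∝ Z^-2 · n^3; with Z fixed, T ∝ n^3.
T(n=6)/T(n=4) = (6/4)^3 = 27/8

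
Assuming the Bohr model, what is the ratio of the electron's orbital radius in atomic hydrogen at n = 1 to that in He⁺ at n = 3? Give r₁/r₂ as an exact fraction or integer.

r ∝ Z^-1 · n^2
r₁/r₂ = (1/2)^-1 · (1/3)^2 = 2/9

2/9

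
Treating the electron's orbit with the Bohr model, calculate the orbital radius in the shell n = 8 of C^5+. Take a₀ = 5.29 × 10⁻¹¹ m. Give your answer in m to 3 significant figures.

5.64 × 10⁻¹⁰ m

r_n = n²a₀/Z = 8² × 5.29 × 10⁻¹¹ / 6
    = 64 × 5.29 × 10⁻¹¹ / 6 = 5.64 × 10⁻¹⁰ m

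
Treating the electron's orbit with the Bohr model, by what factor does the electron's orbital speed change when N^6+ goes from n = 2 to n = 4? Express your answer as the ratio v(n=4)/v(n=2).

1/2

v ∝ Z^1 · n^-1; with Z fixed, v ∝ n^-1.
v(n=4)/v(n=2) = (4/2)^-1 = 1/2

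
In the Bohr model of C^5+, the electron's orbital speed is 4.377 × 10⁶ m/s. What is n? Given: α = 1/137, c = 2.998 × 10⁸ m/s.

v_n = Zαc/n ⇒ n = Zαc/v = 6 × 0.007299 × 2.998 × 10⁸ / 4.377 × 10⁶ ≈ 3.00
n = 3

3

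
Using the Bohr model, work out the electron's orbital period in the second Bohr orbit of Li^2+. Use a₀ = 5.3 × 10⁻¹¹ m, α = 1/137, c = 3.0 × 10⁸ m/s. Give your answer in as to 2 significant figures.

r = n²a₀/Z = 2²·5.3 × 10⁻¹¹/3 = 7.1 × 10⁻¹¹ m
v = Zαc/n = 3·0.0073·3.0 × 10⁸/2 = 3.3 × 10⁶ m/s
T = 2πr/v = 1.4 × 10⁻¹⁶ s = 140 as

140 as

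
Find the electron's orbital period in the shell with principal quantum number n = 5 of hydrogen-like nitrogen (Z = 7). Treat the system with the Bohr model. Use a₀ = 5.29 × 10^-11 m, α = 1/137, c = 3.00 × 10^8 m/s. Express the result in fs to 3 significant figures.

0.387 fs

r = n²a₀/Z = 5²·5.29 × 10^-11/7 = 1.89 × 10^-10 m
v = Zαc/n = 7·0.00730·3.00 × 10^8/5 = 3.07 × 10^6 m/s
T = 2πr/v = 3.87 × 10^-16 s = 0.387 fs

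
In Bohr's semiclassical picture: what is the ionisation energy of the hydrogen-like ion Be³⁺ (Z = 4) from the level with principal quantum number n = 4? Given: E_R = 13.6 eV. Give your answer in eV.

13.6 eV

E_n = −E_R·Z²/n² = −13.6 × 4²/4² eV = -13.6 eV
Ionisation energy = −E_n = 13.6 eV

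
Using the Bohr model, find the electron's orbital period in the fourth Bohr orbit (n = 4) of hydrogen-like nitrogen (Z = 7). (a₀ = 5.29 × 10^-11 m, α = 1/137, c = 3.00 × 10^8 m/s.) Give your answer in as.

r = n²a₀/Z = 4²·5.29 × 10^-11/7 = 1.21 × 10^-10 m
v = Zαc/n = 7·0.00730·3.00 × 10^8/4 = 3.83 × 10^6 m/s
T = 2πr/v = 1.98 × 10^-16 s = 198 as

198 as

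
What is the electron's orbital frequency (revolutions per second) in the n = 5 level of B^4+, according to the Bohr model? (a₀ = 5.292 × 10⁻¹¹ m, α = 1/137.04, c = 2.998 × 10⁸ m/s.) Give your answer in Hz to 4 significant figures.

r = n²a₀/Z = 2.646 × 10⁻¹⁰ m, v = Zαc/n = 2.188 × 10⁶ m/s
f = v/(2πr) = 1.316 × 10¹⁵ Hz

1.316 × 10¹⁵ Hz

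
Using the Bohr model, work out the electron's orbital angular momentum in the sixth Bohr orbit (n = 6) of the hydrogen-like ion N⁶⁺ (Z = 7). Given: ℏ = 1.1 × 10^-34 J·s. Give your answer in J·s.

L_n = nℏ = 6 × 1.1 × 10^-34 = 6.6 × 10^-34 J·s

6.6 × 10^-34 J·s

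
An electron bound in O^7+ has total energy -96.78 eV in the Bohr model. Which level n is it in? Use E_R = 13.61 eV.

3

E_n = −E_R Z²/n² ⇒ n² = E_R Z²/(−E_n) = 13.61 × 8² / 96.78 ≈ 9.00
n = 3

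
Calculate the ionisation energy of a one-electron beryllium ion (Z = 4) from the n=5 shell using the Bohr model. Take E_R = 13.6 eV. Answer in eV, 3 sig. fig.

8.70 eV

E_n = −E_R·Z²/n² = −13.6 × 4²/5² eV = -8.70 eV
Ionisation energy = −E_n = 8.70 eV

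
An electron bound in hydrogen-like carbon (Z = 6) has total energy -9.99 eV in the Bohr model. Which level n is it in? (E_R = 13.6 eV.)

E_n = −E_R Z²/n² ⇒ n² = E_R Z²/(−E_n) = 13.6 × 6² / 9.99 ≈ 49.01
n = 7

7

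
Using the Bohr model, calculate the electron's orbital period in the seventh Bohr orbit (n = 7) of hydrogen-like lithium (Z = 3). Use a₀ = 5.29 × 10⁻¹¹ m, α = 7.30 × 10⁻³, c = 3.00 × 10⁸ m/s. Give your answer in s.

5.78 × 10⁻¹⁵ s

r = n²a₀/Z = 7²·5.29 × 10⁻¹¹/3 = 8.64 × 10⁻¹⁰ m
v = Zαc/n = 3·0.00730·3.00 × 10⁸/7 = 9.39 × 10⁵ m/s
T = 2πr/v = 5.78 × 10⁻¹⁵ s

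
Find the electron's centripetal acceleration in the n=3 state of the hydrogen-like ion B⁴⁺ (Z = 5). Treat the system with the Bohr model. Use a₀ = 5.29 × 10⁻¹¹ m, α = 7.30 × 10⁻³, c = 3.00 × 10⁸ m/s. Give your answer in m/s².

r = n²a₀/Z = 9.52 × 10⁻¹¹ m, v = Zαc/n = 3.65 × 10⁶ m/s
a = v²/r = (3.65 × 10⁶)² / 9.52 × 10⁻¹¹ = 1.40 × 10²³ m/s²

1.40 × 10²³ m/s²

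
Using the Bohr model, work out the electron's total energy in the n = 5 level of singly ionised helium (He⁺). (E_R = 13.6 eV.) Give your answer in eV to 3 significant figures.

-2.18 eV

E_n = −E_R·Z²/n² = −13.6 × 2²/5² = -2.18 eV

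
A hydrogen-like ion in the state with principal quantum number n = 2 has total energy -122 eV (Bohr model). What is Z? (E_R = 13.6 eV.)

E_n = −E_R Z²/n² ⇒ Z² = −E_n n²/E_R = 122 × 2² / 13.6 ≈ 35.88
Z = 6

6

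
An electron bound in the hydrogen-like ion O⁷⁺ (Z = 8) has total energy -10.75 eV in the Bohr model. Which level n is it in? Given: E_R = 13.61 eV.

E_n = −E_R Z²/n² ⇒ n² = E_R Z²/(−E_n) = 13.61 × 8² / 10.75 ≈ 81.03
n = 9

9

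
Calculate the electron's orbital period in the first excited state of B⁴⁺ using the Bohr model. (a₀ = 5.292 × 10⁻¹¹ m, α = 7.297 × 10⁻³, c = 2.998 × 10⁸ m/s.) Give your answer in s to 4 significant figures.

r = n²a₀/Z = 2²·5.292 × 10⁻¹¹/5 = 4.234 × 10⁻¹¹ m
v = Zαc/n = 5·0.007297·2.998 × 10⁸/2 = 5.469 × 10⁶ m/s
T = 2πr/v = 4.864 × 10⁻¹⁷ s

4.864 × 10⁻¹⁷ s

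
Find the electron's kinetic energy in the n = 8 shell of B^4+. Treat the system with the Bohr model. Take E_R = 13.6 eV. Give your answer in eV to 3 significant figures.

For a Coulomb orbit the virial theorem gives K = −E_n.
E_n = −E_R·Z²/n², so K = E_R·Z²/n² = 13.6 × 5²/8² = 5.31 eV

5.31 eV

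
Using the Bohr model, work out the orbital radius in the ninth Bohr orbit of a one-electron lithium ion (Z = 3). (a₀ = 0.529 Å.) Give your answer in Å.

14.3 Å

r_n = n²a₀/Z = 9² × 0.529 / 3
    = 81 × 0.529 / 3 = 14.3 Å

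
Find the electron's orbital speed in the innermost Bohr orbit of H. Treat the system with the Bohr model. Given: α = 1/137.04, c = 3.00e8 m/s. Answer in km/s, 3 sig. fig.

v_n = Zαc/n = 1 × 0.00730 × 3.00e8 / 1
    = 2190 km/s

2190 km/s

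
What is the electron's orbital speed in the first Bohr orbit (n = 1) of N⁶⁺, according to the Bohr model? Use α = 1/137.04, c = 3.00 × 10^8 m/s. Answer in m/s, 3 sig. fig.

1.53 × 10^7 m/s

v_n = Zαc/n = 7 × 0.00730 × 3.00 × 10^8 / 1
    = 1.53 × 10^7 m/s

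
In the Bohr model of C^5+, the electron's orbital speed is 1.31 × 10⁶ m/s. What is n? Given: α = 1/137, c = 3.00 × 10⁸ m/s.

10

v_n = Zαc/n ⇒ n = Zαc/v = 6 × 0.00730 × 3.00 × 10⁸ / 1.31 × 10⁶ ≈ 10.03
n = 10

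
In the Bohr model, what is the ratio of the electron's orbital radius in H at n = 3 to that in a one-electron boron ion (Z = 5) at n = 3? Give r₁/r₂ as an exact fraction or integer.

5

r ∝ Z^-1 · n^2
r₁/r₂ = (1/5)^-1 · (3/3)^2 = 5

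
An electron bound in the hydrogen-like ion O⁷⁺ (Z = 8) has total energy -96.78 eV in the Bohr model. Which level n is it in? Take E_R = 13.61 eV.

3

E_n = −E_R Z²/n² ⇒ n² = E_R Z²/(−E_n) = 13.61 × 8² / 96.78 ≈ 9.00
n = 3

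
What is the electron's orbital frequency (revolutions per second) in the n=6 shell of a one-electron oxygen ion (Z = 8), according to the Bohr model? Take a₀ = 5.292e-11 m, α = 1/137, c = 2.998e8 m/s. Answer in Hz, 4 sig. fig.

1.950e15 Hz

r = n²a₀/Z = 2.381e-10 m, v = Zαc/n = 2.918e6 m/s
f = v/(2πr) = 1.950e15 Hz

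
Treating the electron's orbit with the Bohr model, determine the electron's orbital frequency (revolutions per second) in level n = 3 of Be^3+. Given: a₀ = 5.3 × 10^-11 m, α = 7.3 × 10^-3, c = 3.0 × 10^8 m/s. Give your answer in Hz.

3.9 × 10^15 Hz

r = n²a₀/Z = 1.2 × 10^-10 m, v = Zαc/n = 2.9 × 10^6 m/s
f = v/(2πr) = 3.9 × 10^15 Hz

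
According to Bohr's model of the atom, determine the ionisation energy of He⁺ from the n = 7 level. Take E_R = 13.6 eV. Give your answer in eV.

E_n = −E_R·Z²/n² = −13.6 × 2²/7² eV = -1.11 eV
Ionisation energy = −E_n = 1.11 eV

1.11 eV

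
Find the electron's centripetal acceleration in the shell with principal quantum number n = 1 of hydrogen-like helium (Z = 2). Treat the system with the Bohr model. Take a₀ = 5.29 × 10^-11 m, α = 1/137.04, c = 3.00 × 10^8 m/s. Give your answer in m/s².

7.25 × 10^23 m/s²

r = n²a₀/Z = 2.65 × 10^-11 m, v = Zαc/n = 4.38 × 10^6 m/s
a = v²/r = (4.38 × 10^6)² / 2.65 × 10^-11 = 7.25 × 10^23 m/s²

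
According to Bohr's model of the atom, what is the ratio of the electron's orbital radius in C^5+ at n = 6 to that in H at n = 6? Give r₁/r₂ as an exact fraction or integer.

1/6

r ∝ Z^-1 · n^2
r₁/r₂ = (6/1)^-1 · (6/6)^2 = 1/6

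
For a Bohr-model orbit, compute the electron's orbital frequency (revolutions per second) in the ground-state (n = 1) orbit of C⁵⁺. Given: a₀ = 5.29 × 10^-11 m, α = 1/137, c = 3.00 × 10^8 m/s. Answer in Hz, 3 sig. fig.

r = n²a₀/Z = 8.82 × 10^-12 m, v = Zαc/n = 1.31 × 10^7 m/s
f = v/(2πr) = 2.37 × 10^17 Hz

2.37 × 10^17 Hz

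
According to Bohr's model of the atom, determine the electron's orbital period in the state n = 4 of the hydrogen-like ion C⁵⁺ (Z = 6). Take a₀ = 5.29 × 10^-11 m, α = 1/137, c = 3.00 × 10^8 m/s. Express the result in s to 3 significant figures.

2.70 × 10^-16 s

r = n²a₀/Z = 4²·5.29 × 10^-11/6 = 1.41 × 10^-10 m
v = Zαc/n = 6·0.00730·3.00 × 10^8/4 = 3.28 × 10^6 m/s
T = 2πr/v = 2.70 × 10^-16 s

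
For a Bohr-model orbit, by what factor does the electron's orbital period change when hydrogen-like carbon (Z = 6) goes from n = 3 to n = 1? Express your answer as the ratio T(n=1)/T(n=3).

T ∝ Z^-2 · n^3; with Z fixed, T ∝ n^3.
T(n=1)/T(n=3) = (1/3)^3 = 1/27

1/27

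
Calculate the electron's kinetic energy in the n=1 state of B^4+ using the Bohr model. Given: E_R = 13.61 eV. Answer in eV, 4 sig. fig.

For a Coulomb orbit the virial theorem gives K = −E_n.
E_n = −E_R·Z²/n², so K = E_R·Z²/n² = 13.61 × 5²/1² = 340.2 eV

340.2 eV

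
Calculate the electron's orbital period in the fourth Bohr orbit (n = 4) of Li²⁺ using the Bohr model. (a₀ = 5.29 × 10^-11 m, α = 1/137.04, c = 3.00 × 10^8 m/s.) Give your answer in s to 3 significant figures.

1.08 × 10^-15 s

r = n²a₀/Z = 4²·5.29 × 10^-11/3 = 2.82 × 10^-10 m
v = Zαc/n = 3·0.00730·3.00 × 10^8/4 = 1.64 × 10^6 m/s
T = 2πr/v = 1.08 × 10^-15 s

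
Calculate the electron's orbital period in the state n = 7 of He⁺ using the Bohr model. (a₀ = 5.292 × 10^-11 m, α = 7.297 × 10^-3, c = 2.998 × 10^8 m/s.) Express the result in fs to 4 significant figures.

r = n²a₀/Z = 7²·5.292 × 10^-11/2 = 1.297 × 10^-9 m
v = Zαc/n = 2·0.007297·2.998 × 10^8/7 = 6.250 × 10^5 m/s
T = 2πr/v = 1.303 × 10^-14 s = 13.03 fs

13.03 fs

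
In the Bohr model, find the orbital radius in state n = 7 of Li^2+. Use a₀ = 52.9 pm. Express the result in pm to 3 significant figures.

864 pm

r_n = n²a₀/Z = 7² × 52.9 / 3
    = 49 × 52.9 / 3 = 864 pm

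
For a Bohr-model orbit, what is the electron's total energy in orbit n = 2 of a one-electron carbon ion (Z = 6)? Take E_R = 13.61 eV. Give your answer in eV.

-122.5 eV

E_n = −E_R·Z²/n² = −13.61 × 6²/2² = -122.5 eV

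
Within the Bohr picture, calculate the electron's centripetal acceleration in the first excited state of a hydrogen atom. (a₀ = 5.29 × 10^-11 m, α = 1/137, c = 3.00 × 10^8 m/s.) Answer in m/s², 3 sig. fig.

5.67 × 10^21 m/s²

r = n²a₀/Z = 2.12 × 10^-10 m, v = Zαc/n = 1.09 × 10^6 m/s
a = v²/r = (1.09 × 10^6)² / 2.12 × 10^-10 = 5.67 × 10^21 m/s²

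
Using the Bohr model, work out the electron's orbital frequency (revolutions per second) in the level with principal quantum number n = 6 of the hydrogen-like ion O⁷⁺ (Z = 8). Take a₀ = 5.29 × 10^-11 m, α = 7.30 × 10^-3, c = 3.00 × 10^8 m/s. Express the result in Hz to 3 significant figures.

1.95 × 10^15 Hz

r = n²a₀/Z = 2.38 × 10^-10 m, v = Zαc/n = 2.92 × 10^6 m/s
f = v/(2πr) = 1.95 × 10^15 Hz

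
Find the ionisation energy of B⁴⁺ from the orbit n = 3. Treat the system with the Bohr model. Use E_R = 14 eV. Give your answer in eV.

39 eV

E_n = −E_R·Z²/n² = −14 × 5²/3² eV = -39 eV
Ionisation energy = −E_n = 39 eV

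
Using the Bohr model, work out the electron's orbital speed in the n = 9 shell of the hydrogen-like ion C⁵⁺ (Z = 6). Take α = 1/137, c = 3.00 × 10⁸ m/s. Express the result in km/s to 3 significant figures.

v_n = Zαc/n = 6 × 0.00730 × 3.00 × 10⁸ / 9
    = 1460 km/s

1460 km/s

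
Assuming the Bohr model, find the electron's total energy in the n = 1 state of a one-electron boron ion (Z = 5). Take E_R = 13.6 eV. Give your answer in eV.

E_n = −E_R·Z²/n² = −13.6 × 5²/1² = -340 eV

-340 eV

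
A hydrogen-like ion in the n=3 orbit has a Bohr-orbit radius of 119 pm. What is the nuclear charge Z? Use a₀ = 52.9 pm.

4

r_n = n²a₀/Z ⇒ Z = n²a₀/r = 3² × 52.9 / 119 ≈ 4.00
Z = 4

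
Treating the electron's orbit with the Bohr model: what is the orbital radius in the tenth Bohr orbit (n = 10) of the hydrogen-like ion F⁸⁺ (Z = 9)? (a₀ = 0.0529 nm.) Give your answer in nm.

r_n = n²a₀/Z = 10² × 0.0529 / 9
    = 100 × 0.0529 / 9 = 0.588 nm

0.588 nm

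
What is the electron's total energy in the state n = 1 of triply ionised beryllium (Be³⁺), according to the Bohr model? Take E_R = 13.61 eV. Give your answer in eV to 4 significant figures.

E_n = −E_R·Z²/n² = −13.61 × 4²/1² = -217.8 eV

-217.8 eV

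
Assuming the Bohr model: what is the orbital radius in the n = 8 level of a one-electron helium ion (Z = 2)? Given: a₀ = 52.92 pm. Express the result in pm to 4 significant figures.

1693 pm

r_n = n²a₀/Z = 8² × 52.92 / 2
    = 64 × 52.92 / 2 = 1693 pm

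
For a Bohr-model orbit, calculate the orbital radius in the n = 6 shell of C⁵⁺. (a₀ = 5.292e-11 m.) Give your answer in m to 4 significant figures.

r_n = n²a₀/Z = 6² × 5.292e-11 / 6
    = 36 × 5.292e-11 / 6 = 3.175e-10 m

3.175e-10 m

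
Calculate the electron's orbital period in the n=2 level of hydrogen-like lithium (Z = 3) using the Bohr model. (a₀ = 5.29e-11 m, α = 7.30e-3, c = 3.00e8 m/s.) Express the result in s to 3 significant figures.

r = n²a₀/Z = 2²·5.29e-11/3 = 7.05e-11 m
v = Zαc/n = 3·0.00730·3.00e8/2 = 3.29e6 m/s
T = 2πr/v = 1.35e-16 s

1.35e-16 s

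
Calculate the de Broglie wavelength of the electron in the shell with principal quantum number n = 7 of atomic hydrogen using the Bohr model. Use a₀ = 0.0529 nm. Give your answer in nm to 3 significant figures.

The Bohr quantisation condition is nλ = 2πr_n.
r_n = n²a₀/Z = 2.59 nm
λ = 2πr_n/n = 2π·2.59/7 = 2.33 nm

2.33 nm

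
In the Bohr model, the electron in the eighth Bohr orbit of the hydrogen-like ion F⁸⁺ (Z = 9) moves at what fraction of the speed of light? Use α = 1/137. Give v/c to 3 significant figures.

v_n = Zαc/n, so v/c = Zα/n = 9 × 0.00730 / 8 = 0.00821

0.00821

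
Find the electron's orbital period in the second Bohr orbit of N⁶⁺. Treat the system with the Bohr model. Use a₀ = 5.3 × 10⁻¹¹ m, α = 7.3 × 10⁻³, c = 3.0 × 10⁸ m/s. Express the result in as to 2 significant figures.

r = n²a₀/Z = 2²·5.3 × 10⁻¹¹/7 = 3.0 × 10⁻¹¹ m
v = Zαc/n = 7·0.0073·3.0 × 10⁸/2 = 7.7 × 10⁶ m/s
T = 2πr/v = 2.5 × 10⁻¹⁷ s = 25 as

25 as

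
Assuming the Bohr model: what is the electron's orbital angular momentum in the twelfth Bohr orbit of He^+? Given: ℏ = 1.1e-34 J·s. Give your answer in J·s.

L_n = nℏ = 12 × 1.1e-34 = 1.3e-33 J·s

1.3e-33 J·s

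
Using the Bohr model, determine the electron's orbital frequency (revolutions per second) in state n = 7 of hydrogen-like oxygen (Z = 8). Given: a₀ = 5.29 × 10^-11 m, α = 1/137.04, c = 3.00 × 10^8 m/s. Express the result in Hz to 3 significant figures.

r = n²a₀/Z = 3.24 × 10^-10 m, v = Zαc/n = 2.50 × 10^6 m/s
f = v/(2πr) = 1.23 × 10^15 Hz

1.23 × 10^15 Hz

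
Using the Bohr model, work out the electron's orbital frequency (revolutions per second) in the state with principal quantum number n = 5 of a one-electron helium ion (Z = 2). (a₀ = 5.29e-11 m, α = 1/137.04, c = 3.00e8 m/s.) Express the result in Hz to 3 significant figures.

r = n²a₀/Z = 6.61e-10 m, v = Zαc/n = 8.76e5 m/s
f = v/(2πr) = 2.11e14 Hz

2.11e14 Hz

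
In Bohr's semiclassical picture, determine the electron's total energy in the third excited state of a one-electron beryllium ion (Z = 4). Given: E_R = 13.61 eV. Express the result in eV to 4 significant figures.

-13.61 eV

E_n = −E_R·Z²/n² = −13.61 × 4²/4² = -13.61 eV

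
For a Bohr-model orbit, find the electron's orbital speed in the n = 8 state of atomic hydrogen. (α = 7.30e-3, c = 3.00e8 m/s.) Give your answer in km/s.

v_n = Zαc/n = 1 × 0.00730 × 3.00e8 / 8
    = 274 km/s

274 km/s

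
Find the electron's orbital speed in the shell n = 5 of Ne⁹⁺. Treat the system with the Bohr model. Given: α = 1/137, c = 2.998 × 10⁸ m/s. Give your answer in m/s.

v_n = Zαc/n = 10 × 0.007299 × 2.998 × 10⁸ / 5
    = 4.377 × 10⁶ m/s

4.377 × 10⁶ m/s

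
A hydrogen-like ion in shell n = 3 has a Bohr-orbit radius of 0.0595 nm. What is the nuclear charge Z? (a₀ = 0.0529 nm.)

8

r_n = n²a₀/Z ⇒ Z = n²a₀/r = 3² × 0.0529 / 0.0595 ≈ 8.00
Z = 8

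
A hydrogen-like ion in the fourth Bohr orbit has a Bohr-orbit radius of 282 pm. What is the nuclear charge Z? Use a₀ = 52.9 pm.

r_n = n²a₀/Z ⇒ Z = n²a₀/r = 4² × 52.9 / 282 ≈ 3.00
Z = 3

3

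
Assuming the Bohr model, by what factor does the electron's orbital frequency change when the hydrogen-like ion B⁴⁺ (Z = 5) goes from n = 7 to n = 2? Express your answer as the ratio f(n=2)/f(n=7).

343/8

f ∝ Z^2 · n^-3; with Z fixed, f ∝ n^-3.
f(n=2)/f(n=7) = (2/7)^-3 = 343/8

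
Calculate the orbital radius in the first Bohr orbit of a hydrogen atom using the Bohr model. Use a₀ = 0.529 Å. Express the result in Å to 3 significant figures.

r_n = n²a₀/Z = 1² × 0.529 / 1
    = 1 × 0.529 / 1 = 0.529 Å

0.529 Å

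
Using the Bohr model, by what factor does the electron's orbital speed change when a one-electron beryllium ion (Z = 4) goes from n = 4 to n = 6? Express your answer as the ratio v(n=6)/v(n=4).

2/3

v ∝ Z^1 · n^-1; with Z fixed, v ∝ n^-1.
v(n=6)/v(n=4) = (6/4)^-1 = 2/3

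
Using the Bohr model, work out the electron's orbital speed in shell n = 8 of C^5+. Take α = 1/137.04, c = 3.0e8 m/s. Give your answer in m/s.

1.6e6 m/s

v_n = Zαc/n = 6 × 0.0073 × 3.0e8 / 8
    = 1.6e6 m/s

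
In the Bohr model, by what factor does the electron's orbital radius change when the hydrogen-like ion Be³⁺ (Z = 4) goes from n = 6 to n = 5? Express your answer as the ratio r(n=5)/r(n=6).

25/36

r ∝ Z^-1 · n^2; with Z fixed, r ∝ n^2.
r(n=5)/r(n=6) = (5/6)^2 = 25/36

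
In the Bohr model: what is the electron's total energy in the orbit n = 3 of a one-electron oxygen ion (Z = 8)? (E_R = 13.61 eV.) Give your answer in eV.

-96.78 eV

E_n = −E_R·Z²/n² = −13.61 × 8²/3² = -96.78 eV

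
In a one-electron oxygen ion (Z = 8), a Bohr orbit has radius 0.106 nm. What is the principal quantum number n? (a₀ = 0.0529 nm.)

4

r_n = n²a₀/Z ⇒ n² = rZ/a₀ = 0.106 × 8 / 0.0529 ≈ 16.03
n = 4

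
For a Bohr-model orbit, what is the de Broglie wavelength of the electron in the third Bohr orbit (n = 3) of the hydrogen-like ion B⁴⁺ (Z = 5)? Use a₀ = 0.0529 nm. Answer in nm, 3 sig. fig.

0.199 nm

The Bohr quantisation condition is nλ = 2πr_n.
r_n = n²a₀/Z = 0.0952 nm
λ = 2πr_n/n = 2π·0.0952/3 = 0.199 nm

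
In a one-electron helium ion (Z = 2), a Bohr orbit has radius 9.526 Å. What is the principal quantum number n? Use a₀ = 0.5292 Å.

r_n = n²a₀/Z ⇒ n² = rZ/a₀ = 9.526 × 2 / 0.5292 ≈ 36.00
n = 6

6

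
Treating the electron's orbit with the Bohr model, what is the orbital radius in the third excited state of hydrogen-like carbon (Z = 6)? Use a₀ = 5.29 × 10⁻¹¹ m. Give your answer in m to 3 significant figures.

1.41 × 10⁻¹⁰ m

r_n = n²a₀/Z = 4² × 5.29 × 10⁻¹¹ / 6
    = 16 × 5.29 × 10⁻¹¹ / 6 = 1.41 × 10⁻¹⁰ m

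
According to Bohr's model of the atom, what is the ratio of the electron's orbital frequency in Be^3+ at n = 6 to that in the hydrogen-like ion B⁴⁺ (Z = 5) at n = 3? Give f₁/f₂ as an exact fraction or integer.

f ∝ Z^2 · n^-3
f₁/f₂ = (4/5)^2 · (6/3)^-3 = 2/25

2/25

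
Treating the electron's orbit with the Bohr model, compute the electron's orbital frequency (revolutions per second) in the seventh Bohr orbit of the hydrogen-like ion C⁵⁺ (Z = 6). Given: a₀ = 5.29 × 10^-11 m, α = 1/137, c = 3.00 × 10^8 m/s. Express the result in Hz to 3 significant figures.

r = n²a₀/Z = 4.32 × 10^-10 m, v = Zαc/n = 1.88 × 10^6 m/s
f = v/(2πr) = 6.91 × 10^14 Hz

6.91 × 10^14 Hz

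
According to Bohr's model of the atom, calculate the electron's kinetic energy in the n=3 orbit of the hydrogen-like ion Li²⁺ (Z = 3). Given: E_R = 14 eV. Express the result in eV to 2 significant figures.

14 eV

For a Coulomb orbit the virial theorem gives K = −E_n.
E_n = −E_R·Z²/n², so K = E_R·Z²/n² = 14 × 3²/3² = 14 eV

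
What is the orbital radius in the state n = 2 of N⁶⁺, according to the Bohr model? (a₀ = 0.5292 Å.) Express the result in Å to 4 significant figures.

r_n = n²a₀/Z = 2² × 0.5292 / 7
    = 4 × 0.5292 / 7 = 0.3024 Å

0.3024 Å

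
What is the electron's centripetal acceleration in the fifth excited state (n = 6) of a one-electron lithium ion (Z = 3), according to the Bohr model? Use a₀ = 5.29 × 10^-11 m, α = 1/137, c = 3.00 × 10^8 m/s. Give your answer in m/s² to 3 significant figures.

1.89 × 10^21 m/s²

r = n²a₀/Z = 6.35 × 10^-10 m, v = Zαc/n = 1.09 × 10^6 m/s
a = v²/r = (1.09 × 10^6)² / 6.35 × 10^-10 = 1.89 × 10^21 m/s²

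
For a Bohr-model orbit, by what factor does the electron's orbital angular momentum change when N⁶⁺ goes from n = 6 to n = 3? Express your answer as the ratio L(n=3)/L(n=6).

L = nℏ depends only on n, so L ∝ n.
L(n=3)/L(n=6) = (3/6)^1 = 1/2

1/2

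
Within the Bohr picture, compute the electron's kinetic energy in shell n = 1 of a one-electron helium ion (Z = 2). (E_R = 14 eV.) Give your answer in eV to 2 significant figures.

56 eV

For a Coulomb orbit the virial theorem gives K = −E_n.
E_n = −E_R·Z²/n², so K = E_R·Z²/n² = 14 × 2²/1² = 56 eV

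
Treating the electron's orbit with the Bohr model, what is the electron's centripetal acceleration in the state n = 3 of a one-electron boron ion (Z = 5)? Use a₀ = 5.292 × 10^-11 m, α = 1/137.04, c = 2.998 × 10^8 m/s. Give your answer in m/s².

r = n²a₀/Z = 9.526 × 10^-11 m, v = Zαc/n = 3.646 × 10^6 m/s
a = v²/r = (3.646 × 10^6)² / 9.526 × 10^-11 = 1.396 × 10^23 m/s²

1.396 × 10^23 m/s²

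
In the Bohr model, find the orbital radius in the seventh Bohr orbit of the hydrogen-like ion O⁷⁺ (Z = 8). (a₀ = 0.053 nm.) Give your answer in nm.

0.32 nm

r_n = n²a₀/Z = 7² × 0.053 / 8
    = 49 × 0.053 / 8 = 0.32 nm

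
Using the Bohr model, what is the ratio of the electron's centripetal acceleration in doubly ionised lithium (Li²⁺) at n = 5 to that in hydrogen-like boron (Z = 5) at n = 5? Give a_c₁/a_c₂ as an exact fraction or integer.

27/125

a_c ∝ Z^3 · n^-4
a_c₁/a_c₂ = (3/5)^3 · (5/5)^-4 = 27/125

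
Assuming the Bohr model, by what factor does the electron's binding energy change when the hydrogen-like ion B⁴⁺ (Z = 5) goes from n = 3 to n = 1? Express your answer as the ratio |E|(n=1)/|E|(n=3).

|E| ∝ Z^2 · n^-2; with Z fixed, |E| ∝ n^-2.
|E|(n=1)/|E|(n=3) = (1/3)^-2 = 9

9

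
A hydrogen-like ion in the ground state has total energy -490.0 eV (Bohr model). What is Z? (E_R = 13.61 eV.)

E_n = −E_R Z²/n² ⇒ Z² = −E_n n²/E_R = 490.0 × 1² / 13.61 ≈ 36.00
Z = 6

6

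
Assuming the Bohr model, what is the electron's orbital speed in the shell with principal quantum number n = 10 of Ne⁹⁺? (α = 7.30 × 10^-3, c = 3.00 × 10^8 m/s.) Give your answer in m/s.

2.19 × 10^6 m/s

v_n = Zαc/n = 10 × 0.00730 × 3.00 × 10^8 / 10
    = 2.19 × 10^6 m/s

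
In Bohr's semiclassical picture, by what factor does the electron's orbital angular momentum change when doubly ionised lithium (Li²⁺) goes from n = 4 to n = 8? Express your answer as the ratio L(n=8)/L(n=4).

2

L = nℏ depends only on n, so L ∝ n.
L(n=8)/L(n=4) = (8/4)^1 = 2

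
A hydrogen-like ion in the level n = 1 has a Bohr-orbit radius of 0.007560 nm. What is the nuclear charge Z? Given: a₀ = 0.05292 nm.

7

r_n = n²a₀/Z ⇒ Z = n²a₀/r = 1² × 0.05292 / 0.007560 ≈ 7.00
Z = 7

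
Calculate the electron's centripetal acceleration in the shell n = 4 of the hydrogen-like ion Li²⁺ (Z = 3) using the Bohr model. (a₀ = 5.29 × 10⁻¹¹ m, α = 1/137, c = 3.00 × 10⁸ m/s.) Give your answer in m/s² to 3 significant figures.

r = n²a₀/Z = 2.82 × 10⁻¹⁰ m, v = Zαc/n = 1.64 × 10⁶ m/s
a = v²/r = (1.64 × 10⁶)² / 2.82 × 10⁻¹⁰ = 9.56 × 10²¹ m/s²

9.56 × 10²¹ m/s²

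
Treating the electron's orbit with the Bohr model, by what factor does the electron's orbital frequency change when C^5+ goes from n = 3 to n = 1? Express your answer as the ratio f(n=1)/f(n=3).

f ∝ Z^2 · n^-3; with Z fixed, f ∝ n^-3.
f(n=1)/f(n=3) = (1/3)^-3 = 27

27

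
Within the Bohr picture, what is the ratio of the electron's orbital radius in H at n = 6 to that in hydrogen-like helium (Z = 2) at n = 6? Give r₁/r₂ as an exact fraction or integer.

r ∝ Z^-1 · n^2
r₁/r₂ = (1/2)^-1 · (6/6)^2 = 2

2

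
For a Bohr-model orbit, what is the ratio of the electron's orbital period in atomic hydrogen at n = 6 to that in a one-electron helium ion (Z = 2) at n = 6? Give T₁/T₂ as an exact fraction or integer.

4

T ∝ Z^-2 · n^3
T₁/T₂ = (1/2)^-2 · (6/6)^3 = 4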